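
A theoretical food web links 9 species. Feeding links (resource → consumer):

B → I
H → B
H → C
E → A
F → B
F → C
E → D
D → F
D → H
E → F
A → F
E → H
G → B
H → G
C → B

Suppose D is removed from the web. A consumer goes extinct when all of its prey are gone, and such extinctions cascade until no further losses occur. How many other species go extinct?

0

Remove D.
Every predator of it retains at least one other prey: H still has E; F still has E, A.
No consumer loses all prey, so no secondary extinctions occur.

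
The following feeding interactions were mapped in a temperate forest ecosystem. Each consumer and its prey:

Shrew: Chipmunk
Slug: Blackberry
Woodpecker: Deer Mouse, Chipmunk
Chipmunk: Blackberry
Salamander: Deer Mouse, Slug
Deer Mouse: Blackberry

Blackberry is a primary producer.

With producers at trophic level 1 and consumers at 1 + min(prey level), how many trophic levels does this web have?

3

Producers (level 1): Blackberry.
Following each consumer down to its lowest-level prey: Blackberry → Chipmunk → Shrew (levels 1 through 3).
All prey of Shrew (Chipmunk 2) are at level 2 or above, so Shrew is at level 1 + 2 = 3.
Every consumer has at least one prey at level 2 or below, so none exceeds level 3.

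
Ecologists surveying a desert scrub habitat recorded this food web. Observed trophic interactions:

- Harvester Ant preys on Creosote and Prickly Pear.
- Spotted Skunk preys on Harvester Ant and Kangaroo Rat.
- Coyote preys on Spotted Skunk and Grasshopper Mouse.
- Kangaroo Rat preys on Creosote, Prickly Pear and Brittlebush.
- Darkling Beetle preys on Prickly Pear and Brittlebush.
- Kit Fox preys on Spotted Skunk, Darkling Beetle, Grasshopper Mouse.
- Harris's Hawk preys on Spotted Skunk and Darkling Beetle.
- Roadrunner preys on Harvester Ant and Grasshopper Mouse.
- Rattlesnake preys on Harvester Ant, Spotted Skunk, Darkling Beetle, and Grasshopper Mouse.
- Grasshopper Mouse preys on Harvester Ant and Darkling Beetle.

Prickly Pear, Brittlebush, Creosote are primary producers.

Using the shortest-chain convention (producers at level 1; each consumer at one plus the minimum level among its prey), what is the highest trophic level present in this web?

4

Producers (level 1): Prickly Pear, Brittlebush, Creosote.
Following each consumer down to its lowest-level prey: Prickly Pear → Darkling Beetle → Grasshopper Mouse → Coyote (levels 1 through 4).
All prey of Coyote (Grasshopper Mouse 3, Spotted Skunk 3) are at level 3 or above, so Coyote is at level 1 + 3 = 4.
Every consumer has at least one prey at level 3 or below, so none exceeds level 4.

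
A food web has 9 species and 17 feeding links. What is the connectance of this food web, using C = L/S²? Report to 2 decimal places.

The web has S = 9 species and L = 17 feeding links.
C = L / S² = 17 / 81 = 0.2099 ≈ 0.21.

C = 0.21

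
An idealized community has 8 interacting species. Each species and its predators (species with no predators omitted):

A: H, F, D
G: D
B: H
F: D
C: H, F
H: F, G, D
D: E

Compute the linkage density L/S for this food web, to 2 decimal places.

L/S = 1.50

There are L = 12 links among S = 8 species.
L/S = 12/8 = 1.5000 ≈ 1.50.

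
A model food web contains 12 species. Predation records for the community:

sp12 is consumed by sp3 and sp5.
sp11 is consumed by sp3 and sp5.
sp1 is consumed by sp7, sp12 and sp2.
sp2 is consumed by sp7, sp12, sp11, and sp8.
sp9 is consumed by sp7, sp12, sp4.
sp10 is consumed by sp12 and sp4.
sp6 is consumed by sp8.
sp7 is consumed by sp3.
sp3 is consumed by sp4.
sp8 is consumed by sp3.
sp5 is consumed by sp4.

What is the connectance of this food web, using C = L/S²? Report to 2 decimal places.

C = 0.15

The web has S = 12 species and L = 21 feeding links.
C = L / S² = 21 / 144 = 0.1458 ≈ 0.15.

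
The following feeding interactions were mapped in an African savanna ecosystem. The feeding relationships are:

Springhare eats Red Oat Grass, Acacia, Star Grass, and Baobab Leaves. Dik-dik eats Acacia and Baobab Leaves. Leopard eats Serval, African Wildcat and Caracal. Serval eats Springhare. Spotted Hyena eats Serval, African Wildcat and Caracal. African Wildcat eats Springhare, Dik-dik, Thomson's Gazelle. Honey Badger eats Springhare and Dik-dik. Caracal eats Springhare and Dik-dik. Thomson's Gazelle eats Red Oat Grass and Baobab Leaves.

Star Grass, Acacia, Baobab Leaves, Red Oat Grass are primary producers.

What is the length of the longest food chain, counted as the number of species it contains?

4 species

One longest chain: Acacia → Dik-dik → Caracal → Leopard.
It has 4 species and 3 links.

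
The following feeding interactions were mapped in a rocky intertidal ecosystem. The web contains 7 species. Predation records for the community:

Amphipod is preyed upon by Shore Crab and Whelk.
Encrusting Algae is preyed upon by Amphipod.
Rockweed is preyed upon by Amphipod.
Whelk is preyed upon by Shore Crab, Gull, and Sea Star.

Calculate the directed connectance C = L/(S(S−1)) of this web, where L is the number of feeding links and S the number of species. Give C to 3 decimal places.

The web has S = 7 species and L = 7 feeding links.
C = L / (S(S−1)) = 7 / 42 = 0.1667 ≈ 0.167.

C = 0.167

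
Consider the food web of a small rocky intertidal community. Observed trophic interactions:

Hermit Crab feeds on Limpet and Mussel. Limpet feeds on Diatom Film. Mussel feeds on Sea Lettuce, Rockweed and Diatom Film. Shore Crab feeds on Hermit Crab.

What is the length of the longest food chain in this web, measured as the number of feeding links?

One longest chain: Diatom Film → Mussel → Hermit Crab → Shore Crab.
It has 4 species and 3 links.

3 links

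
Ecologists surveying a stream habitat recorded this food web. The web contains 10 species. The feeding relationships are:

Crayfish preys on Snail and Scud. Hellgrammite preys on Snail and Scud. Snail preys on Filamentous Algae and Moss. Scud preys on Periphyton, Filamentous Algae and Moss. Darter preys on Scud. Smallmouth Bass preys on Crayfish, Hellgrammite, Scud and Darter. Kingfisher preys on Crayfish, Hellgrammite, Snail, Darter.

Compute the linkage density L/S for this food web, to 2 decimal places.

L/S = 1.80

There are L = 18 links among S = 10 species.
L/S = 18/10 = 1.8000 ≈ 1.80.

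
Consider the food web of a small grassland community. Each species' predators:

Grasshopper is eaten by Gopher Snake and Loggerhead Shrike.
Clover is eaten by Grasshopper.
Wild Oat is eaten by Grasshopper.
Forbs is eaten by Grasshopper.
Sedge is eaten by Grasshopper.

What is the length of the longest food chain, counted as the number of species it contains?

One longest chain: Forbs → Grasshopper → Gopher Snake.
It has 3 species and 2 links.

3 species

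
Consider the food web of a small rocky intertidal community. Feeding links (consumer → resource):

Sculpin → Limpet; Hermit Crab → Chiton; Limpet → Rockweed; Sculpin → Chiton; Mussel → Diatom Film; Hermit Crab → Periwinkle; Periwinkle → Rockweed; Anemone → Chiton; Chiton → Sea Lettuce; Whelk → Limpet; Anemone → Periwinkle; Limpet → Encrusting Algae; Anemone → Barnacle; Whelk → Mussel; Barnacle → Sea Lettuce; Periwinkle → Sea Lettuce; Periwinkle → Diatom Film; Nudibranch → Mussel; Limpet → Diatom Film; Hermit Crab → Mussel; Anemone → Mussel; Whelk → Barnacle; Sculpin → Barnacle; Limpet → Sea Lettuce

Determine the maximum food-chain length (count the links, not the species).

One longest chain: Diatom Film → Mussel → Hermit Crab.
It has 3 species and 2 links.

2 links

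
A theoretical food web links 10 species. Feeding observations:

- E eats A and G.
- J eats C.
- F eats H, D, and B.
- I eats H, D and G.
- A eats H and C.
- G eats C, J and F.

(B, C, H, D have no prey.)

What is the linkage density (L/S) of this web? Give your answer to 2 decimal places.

L/S = 1.40

There are L = 14 links among S = 10 species.
L/S = 14/10 = 1.4000 ≈ 1.40.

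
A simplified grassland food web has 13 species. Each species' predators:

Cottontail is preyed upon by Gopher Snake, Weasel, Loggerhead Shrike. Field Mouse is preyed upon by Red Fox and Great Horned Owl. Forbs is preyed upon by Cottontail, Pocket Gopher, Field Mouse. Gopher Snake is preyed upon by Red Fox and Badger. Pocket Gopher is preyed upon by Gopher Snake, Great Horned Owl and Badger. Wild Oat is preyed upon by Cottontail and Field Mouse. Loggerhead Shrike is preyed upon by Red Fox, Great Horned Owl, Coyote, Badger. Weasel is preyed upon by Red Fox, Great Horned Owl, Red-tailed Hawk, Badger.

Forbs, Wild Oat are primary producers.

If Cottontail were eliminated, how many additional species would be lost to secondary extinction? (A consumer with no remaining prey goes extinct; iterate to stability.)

4

Remove Cottontail.
Round 1: Loggerhead Shrike (all prey gone), Weasel (all prey gone) → extinct.
Round 2: Coyote (all prey gone), Red-tailed Hawk (all prey gone) → extinct.
No further losses. Total secondary extinctions: 4.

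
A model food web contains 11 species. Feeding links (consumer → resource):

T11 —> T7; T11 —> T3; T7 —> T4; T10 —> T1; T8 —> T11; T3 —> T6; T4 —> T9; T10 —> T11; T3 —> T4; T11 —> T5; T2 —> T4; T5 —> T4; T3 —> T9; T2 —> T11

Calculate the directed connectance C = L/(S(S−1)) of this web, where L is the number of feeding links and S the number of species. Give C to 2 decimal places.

C = 0.13

The web has S = 11 species and L = 14 feeding links.
C = L / (S(S−1)) = 14 / 110 = 0.1273 ≈ 0.13.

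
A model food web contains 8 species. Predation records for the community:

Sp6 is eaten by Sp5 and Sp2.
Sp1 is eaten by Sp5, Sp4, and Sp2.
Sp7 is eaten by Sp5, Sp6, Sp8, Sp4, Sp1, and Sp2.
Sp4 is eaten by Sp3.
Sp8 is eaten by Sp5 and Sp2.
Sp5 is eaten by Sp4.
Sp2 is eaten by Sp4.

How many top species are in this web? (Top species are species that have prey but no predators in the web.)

1

Top species (has prey, but nothing eats it): Sp3.
Count: 1.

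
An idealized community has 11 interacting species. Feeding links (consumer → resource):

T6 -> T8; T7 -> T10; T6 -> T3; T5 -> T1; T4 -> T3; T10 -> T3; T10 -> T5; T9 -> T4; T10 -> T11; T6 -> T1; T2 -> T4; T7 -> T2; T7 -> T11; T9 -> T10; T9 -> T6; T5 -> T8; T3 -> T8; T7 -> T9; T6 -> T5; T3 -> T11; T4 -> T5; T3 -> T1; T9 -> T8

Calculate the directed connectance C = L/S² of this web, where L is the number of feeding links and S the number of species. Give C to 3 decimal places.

C = 0.190

The web has S = 11 species and L = 23 feeding links.
C = L / S² = 23 / 121 = 0.1901 ≈ 0.190.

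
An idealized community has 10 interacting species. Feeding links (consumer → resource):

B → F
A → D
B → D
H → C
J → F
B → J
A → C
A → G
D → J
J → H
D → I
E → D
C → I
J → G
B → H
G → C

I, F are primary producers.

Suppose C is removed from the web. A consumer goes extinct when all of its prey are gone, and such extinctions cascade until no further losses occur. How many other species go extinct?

2

Remove C.
Round 1: H (all prey gone), G (all prey gone) → extinct.
No further losses. Total secondary extinctions: 2.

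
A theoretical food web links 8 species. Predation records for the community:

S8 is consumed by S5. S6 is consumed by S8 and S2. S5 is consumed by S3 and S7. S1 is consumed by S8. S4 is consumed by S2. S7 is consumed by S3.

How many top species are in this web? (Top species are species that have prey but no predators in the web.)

Top species (has prey, but nothing eats it): S2, S3.
Count: 2.

2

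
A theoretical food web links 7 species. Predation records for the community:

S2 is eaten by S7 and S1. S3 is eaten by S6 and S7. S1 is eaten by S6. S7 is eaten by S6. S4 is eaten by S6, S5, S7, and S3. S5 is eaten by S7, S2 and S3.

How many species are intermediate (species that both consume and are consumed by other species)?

5

Intermediate species (has both prey and predators): S5, S3, S2, S7, S1.
Count: 5.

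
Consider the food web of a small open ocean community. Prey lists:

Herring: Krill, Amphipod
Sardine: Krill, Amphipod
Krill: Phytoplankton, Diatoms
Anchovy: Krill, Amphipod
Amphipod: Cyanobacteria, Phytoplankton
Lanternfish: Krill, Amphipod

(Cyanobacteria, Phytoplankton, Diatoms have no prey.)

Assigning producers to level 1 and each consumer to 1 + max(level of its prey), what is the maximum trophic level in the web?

3

Producers (level 1): Cyanobacteria, Phytoplankton, Diatoms.
Phytoplankton → Krill → Anchovy gives Anchovy level 3.
No species has a prey at level 3, so no species reaches level 4.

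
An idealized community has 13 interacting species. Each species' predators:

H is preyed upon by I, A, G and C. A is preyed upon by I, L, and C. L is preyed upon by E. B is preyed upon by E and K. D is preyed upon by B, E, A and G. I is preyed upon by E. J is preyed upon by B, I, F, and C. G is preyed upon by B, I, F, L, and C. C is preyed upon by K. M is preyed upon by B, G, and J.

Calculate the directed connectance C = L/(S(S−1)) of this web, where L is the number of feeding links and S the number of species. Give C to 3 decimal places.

C = 0.179

The web has S = 13 species and L = 28 feeding links.
C = L / (S(S−1)) = 28 / 156 = 0.1795 ≈ 0.179.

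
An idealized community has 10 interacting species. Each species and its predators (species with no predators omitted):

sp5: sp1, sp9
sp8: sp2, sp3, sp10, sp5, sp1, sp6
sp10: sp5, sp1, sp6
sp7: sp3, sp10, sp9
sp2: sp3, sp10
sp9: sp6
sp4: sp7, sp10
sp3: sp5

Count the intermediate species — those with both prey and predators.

6

Intermediate species (has both prey and predators): sp7, sp2, sp3, sp10, sp5, sp9.
Count: 6.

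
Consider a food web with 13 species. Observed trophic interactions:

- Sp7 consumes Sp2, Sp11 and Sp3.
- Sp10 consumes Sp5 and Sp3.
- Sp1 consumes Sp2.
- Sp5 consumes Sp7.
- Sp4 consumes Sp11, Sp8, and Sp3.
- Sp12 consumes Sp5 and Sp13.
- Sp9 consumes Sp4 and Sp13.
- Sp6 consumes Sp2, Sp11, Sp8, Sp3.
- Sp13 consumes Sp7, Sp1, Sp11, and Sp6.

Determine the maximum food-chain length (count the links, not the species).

3 links

One longest chain: Sp2 → Sp1 → Sp13 → Sp9.
It has 4 species and 3 links.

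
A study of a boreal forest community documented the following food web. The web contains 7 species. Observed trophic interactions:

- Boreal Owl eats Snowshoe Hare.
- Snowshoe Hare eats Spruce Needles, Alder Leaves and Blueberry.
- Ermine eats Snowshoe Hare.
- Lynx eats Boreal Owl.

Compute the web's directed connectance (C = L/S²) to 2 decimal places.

The web has S = 7 species and L = 6 feeding links.
C = L / S² = 6 / 49 = 0.1224 ≈ 0.12.

C = 0.12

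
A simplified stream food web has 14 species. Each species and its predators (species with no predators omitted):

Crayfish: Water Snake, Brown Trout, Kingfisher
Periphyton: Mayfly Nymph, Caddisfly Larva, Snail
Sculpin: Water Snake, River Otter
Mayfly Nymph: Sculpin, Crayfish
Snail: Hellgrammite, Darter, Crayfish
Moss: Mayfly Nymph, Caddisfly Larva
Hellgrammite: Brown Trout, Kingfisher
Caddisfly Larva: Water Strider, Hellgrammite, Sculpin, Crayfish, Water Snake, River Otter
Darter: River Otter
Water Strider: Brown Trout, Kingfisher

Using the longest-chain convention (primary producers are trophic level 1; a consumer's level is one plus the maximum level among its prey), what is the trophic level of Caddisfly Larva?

Moss is a producer → level 1.
Caddisfly Larva eats Moss (level 1); other prey at levels: Periphyton 1 → level 2.

Trophic level 2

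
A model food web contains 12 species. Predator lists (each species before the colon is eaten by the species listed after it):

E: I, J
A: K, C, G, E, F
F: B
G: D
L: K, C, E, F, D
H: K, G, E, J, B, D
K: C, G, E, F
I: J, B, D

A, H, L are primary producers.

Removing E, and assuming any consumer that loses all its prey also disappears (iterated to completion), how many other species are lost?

1

Remove E.
Round 1: I (all prey gone) → extinct.
No further losses. Total secondary extinctions: 1.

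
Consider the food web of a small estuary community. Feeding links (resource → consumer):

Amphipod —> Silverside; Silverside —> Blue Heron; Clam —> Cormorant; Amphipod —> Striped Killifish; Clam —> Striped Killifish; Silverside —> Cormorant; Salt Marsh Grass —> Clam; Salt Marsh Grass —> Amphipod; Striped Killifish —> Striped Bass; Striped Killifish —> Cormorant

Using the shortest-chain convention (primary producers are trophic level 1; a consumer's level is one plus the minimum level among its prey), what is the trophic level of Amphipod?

Salt Marsh Grass is a producer → level 1.
Amphipod eats Salt Marsh Grass → level 2.

Trophic level 2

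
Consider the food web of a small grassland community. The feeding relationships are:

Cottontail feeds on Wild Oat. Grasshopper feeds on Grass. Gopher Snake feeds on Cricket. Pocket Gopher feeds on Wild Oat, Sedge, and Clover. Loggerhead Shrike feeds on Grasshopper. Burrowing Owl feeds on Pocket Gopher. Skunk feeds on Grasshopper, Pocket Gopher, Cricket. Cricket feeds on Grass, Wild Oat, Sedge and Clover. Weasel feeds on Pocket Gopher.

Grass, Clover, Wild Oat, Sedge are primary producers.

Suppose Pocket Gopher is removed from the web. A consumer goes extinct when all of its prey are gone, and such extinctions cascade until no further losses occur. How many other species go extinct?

Remove Pocket Gopher.
Round 1: Weasel (all prey gone), Burrowing Owl (all prey gone) → extinct.
No further losses. Total secondary extinctions: 2.

2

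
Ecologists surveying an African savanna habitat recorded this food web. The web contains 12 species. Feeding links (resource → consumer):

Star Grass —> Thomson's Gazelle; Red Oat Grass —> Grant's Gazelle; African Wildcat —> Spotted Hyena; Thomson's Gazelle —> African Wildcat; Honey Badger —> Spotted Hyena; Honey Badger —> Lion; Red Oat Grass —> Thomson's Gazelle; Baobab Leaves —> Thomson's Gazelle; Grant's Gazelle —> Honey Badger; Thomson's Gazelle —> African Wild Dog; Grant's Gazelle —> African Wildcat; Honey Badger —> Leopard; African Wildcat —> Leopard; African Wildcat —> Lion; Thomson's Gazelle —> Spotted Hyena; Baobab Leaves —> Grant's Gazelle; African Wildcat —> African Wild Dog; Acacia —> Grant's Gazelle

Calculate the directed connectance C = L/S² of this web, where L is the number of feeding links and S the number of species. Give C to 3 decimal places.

C = 0.125

The web has S = 12 species and L = 18 feeding links.
C = L / S² = 18 / 144 = 0.1250 ≈ 0.125.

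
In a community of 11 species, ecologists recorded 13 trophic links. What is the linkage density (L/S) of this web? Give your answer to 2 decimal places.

L/S = 1.18

There are L = 13 links among S = 11 species.
L/S = 13/11 = 1.1818 ≈ 1.18.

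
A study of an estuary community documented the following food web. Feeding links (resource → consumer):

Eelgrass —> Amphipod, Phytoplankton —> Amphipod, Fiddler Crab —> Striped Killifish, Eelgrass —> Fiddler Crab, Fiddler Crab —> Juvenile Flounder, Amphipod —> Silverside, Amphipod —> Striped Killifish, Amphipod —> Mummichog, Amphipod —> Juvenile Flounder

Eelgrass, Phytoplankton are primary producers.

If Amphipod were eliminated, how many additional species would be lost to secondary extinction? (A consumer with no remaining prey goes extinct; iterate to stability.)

Remove Amphipod.
Round 1: Mummichog (all prey gone), Silverside (all prey gone) → extinct.
No further losses. Total secondary extinctions: 2.

2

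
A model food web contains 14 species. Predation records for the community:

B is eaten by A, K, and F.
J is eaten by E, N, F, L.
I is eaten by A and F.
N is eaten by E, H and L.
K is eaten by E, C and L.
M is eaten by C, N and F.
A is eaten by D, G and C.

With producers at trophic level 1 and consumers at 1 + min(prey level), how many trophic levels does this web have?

Producers (level 1): M, J, I, B.
Following each consumer down to its lowest-level prey: I → A → D (levels 1 through 3).
All prey of D (A 2) are at level 2 or above, so D is at level 1 + 2 = 3.
Every consumer has at least one prey at level 2 or below, so none exceeds level 3.

3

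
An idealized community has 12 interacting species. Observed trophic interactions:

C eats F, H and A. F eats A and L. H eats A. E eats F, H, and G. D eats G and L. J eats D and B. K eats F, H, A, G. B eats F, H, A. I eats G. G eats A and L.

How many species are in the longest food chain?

One longest chain: L → G → D → J.
It has 4 species and 3 links.

4 species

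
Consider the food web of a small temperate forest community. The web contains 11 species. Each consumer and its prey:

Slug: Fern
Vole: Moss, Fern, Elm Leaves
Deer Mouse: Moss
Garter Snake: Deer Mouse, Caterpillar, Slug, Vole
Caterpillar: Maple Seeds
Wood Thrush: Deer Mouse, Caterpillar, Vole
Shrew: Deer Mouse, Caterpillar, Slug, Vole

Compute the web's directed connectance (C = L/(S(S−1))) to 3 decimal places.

C = 0.155

The web has S = 11 species and L = 17 feeding links.
C = L / (S(S−1)) = 17 / 110 = 0.1545 ≈ 0.155.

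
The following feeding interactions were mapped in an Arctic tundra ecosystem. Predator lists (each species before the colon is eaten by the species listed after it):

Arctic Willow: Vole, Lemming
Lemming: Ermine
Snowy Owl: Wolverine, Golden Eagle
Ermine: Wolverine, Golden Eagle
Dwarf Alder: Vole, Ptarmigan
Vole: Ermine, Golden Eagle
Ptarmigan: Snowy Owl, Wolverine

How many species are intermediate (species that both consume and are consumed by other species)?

Intermediate species (has both prey and predators): Vole, Lemming, Ptarmigan, Ermine, Snowy Owl.
Count: 5.

5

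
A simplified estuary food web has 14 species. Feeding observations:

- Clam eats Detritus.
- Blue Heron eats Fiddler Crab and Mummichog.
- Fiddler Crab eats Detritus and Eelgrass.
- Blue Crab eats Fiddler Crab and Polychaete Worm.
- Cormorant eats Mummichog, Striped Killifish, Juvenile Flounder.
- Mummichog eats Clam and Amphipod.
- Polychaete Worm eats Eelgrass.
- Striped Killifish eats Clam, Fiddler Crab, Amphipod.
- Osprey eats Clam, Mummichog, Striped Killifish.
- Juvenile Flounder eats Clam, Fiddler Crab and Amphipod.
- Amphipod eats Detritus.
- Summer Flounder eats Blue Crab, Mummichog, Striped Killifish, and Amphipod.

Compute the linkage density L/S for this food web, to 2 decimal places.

There are L = 27 links among S = 14 species.
L/S = 27/14 = 1.9286 ≈ 1.93.

L/S = 1.93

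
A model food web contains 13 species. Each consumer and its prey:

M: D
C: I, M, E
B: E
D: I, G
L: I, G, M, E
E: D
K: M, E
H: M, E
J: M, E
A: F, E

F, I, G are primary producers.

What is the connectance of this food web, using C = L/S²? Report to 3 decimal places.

C = 0.118

The web has S = 13 species and L = 20 feeding links.
C = L / S² = 20 / 169 = 0.1183 ≈ 0.118.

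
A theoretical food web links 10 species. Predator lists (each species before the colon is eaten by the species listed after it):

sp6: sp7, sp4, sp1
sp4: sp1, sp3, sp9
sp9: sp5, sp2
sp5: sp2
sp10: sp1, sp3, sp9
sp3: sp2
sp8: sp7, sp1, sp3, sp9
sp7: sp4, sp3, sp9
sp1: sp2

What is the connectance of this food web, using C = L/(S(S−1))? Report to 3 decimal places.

C = 0.233

The web has S = 10 species and L = 21 feeding links.
C = L / (S(S−1)) = 21 / 90 = 0.2333 ≈ 0.233.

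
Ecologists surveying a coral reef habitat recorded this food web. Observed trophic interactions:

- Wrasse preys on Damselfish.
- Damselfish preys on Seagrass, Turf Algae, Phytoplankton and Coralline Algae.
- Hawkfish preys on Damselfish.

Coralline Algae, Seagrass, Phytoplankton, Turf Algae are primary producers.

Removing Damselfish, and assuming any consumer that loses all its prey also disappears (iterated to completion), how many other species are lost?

Remove Damselfish.
Round 1: Wrasse (all prey gone), Hawkfish (all prey gone) → extinct.
No further losses. Total secondary extinctions: 2.

2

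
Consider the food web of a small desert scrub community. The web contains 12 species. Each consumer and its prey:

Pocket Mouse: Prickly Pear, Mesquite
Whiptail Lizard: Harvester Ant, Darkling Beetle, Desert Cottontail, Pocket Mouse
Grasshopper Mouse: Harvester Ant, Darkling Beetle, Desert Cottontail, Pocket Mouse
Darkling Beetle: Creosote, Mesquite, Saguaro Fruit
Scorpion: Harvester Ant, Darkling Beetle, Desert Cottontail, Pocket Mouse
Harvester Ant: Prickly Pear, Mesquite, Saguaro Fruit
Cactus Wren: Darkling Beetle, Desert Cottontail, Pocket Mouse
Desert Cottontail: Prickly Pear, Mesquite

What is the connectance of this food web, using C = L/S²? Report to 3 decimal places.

The web has S = 12 species and L = 25 feeding links.
C = L / S² = 25 / 144 = 0.1736 ≈ 0.174.

C = 0.174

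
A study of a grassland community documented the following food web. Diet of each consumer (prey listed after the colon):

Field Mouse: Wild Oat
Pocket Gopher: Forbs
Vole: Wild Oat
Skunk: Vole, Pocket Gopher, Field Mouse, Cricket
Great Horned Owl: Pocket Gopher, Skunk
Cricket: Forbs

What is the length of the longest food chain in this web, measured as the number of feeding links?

3 links

One longest chain: Wild Oat → Vole → Skunk → Great Horned Owl.
It has 4 species and 3 links.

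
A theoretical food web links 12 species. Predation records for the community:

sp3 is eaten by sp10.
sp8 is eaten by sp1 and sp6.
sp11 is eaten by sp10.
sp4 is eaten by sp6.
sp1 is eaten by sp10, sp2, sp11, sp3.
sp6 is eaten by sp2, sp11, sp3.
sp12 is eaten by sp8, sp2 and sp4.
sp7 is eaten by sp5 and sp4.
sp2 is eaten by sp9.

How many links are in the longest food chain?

4 links

One longest chain: sp12 → sp4 → sp6 → sp3 → sp10.
It has 5 species and 4 links.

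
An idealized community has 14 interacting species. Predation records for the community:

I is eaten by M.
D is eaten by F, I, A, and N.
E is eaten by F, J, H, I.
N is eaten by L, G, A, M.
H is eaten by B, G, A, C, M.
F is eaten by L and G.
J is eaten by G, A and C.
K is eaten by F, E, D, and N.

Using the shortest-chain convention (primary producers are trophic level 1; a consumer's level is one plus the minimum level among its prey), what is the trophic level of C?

Trophic level 4

K is a producer → level 1.
E eats K → level 2.
J eats E → level 3.
C eats J → level 4.
No prey of C is below level 3, so 4 is the minimum.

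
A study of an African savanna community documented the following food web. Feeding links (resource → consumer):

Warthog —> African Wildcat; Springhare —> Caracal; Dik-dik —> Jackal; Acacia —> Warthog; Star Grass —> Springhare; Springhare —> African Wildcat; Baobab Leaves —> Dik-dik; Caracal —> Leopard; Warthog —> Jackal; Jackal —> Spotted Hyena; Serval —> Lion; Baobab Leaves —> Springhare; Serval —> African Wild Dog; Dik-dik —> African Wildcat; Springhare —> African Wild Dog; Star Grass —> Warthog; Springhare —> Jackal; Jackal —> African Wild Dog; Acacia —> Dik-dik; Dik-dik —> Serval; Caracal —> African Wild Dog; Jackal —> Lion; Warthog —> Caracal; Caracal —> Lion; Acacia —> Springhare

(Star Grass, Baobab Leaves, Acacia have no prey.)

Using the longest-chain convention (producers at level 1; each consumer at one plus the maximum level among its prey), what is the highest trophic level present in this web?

4

Producers (level 1): Star Grass, Baobab Leaves, Acacia.
Star Grass → Springhare → Jackal → Spotted Hyena gives Spotted Hyena level 4.
No species has a prey at level 4, so no species reaches level 5.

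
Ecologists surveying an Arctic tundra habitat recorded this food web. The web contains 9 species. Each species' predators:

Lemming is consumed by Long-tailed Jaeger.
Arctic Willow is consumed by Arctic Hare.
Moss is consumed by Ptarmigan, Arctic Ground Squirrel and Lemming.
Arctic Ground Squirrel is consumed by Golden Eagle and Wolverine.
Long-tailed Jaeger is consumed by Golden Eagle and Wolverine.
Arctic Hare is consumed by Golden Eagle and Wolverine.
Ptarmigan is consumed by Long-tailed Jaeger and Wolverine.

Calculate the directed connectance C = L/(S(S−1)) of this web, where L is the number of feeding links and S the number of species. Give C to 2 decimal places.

C = 0.18

The web has S = 9 species and L = 13 feeding links.
C = L / (S(S−1)) = 13 / 72 = 0.1806 ≈ 0.18.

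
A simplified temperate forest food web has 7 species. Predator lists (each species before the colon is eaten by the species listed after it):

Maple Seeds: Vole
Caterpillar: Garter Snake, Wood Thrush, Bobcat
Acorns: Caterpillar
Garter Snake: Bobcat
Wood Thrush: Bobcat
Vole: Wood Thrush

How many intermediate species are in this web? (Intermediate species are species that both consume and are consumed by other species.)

Intermediate species (has both prey and predators): Vole, Caterpillar, Garter Snake, Wood Thrush.
Count: 4.

4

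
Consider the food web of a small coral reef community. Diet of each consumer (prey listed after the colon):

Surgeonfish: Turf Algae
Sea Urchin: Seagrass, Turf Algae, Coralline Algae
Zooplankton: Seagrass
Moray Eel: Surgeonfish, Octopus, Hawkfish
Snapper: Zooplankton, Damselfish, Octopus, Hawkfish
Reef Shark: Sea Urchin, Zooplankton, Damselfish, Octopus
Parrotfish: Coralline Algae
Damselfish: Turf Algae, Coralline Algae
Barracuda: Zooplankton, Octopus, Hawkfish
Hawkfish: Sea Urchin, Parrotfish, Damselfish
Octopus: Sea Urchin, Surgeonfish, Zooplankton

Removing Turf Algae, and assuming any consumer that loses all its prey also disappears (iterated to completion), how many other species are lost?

Remove Turf Algae.
Round 1: Surgeonfish (all prey gone) → extinct.
No further losses. Total secondary extinctions: 1.

1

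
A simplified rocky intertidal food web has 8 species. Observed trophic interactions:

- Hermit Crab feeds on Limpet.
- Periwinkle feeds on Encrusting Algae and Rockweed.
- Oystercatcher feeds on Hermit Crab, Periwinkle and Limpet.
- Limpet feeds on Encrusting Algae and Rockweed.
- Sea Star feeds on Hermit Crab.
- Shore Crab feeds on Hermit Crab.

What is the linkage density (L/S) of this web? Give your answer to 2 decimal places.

L/S = 1.25

There are L = 10 links among S = 8 species.
L/S = 10/8 = 1.2500 ≈ 1.25.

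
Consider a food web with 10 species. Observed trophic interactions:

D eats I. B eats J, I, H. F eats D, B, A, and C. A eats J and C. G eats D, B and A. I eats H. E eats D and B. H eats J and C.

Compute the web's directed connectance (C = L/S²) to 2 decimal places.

The web has S = 10 species and L = 18 feeding links.
C = L / S² = 18 / 100 = 0.1800 ≈ 0.18.

C = 0.18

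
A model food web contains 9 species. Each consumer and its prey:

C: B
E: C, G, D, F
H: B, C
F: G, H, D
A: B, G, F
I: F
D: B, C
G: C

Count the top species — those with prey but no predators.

Top species (has prey, but nothing eats it): A, E, I.
Count: 3.

3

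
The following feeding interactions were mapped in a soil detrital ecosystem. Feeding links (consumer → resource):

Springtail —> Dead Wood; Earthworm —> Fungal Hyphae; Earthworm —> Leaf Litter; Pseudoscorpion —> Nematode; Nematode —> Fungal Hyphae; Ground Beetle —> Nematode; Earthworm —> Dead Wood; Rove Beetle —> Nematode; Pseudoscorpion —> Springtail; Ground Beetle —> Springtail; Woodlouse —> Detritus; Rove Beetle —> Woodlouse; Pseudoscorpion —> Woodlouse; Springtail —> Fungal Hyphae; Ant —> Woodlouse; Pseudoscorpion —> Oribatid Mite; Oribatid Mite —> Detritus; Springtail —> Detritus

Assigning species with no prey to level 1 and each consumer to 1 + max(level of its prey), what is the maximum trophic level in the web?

3

Basal resources (level 1): Detritus, Fungal Hyphae, Dead Wood, Leaf Litter.
Detritus → Woodlouse → Ant gives Ant level 3.
No species has a prey at level 3, so no species reaches level 4.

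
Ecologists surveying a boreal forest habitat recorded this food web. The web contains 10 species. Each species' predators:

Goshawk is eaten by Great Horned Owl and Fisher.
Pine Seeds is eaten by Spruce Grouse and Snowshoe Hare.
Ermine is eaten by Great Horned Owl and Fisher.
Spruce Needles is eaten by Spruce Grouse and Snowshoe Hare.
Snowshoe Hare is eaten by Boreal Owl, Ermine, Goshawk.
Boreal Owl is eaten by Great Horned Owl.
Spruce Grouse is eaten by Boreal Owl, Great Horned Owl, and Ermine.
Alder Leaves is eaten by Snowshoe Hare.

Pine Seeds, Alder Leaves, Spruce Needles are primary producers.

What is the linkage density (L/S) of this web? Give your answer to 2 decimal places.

L/S = 1.60

There are L = 16 links among S = 10 species.
L/S = 16/10 = 1.6000 ≈ 1.60.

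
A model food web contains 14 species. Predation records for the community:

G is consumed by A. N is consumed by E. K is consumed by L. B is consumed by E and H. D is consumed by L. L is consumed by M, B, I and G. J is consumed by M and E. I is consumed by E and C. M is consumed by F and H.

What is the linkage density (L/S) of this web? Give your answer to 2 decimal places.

There are L = 16 links among S = 14 species.
L/S = 16/14 = 1.1429 ≈ 1.14.

L/S = 1.14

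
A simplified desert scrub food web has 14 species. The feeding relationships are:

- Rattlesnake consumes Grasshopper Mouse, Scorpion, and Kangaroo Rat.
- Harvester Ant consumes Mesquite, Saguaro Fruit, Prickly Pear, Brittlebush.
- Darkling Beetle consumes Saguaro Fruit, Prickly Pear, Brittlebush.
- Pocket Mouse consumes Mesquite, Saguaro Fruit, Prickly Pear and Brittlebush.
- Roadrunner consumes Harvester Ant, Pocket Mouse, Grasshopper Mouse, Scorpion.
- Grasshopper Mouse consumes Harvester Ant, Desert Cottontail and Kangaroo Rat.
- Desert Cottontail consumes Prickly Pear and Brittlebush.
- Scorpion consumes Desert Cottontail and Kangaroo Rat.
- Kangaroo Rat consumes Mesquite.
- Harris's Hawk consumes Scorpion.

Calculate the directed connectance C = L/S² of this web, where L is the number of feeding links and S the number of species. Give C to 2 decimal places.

The web has S = 14 species and L = 27 feeding links.
C = L / S² = 27 / 196 = 0.1378 ≈ 0.14.

C = 0.14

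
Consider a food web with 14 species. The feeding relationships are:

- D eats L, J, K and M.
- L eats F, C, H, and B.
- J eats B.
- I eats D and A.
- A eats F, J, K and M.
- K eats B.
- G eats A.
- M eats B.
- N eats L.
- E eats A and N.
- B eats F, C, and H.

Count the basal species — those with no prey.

Basal species (no prey listed): F, H, C.
Count: 3.

3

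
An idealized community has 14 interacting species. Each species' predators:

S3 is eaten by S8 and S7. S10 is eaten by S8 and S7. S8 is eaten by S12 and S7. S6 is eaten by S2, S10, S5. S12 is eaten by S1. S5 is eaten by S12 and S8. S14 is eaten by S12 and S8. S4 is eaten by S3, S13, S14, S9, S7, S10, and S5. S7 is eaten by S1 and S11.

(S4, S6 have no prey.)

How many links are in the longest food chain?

One longest chain: S4 → S5 → S8 → S12 → S1.
It has 5 species and 4 links.

4 links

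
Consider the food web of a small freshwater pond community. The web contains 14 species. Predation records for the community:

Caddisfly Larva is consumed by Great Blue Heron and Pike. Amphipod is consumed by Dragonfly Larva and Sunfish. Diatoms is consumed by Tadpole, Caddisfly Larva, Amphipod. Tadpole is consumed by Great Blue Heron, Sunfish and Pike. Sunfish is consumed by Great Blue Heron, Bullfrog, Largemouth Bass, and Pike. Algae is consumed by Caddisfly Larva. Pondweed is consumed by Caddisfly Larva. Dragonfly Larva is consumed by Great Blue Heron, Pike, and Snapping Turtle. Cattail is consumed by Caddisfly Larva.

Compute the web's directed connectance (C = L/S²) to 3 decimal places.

C = 0.102

The web has S = 14 species and L = 20 feeding links.
C = L / S² = 20 / 196 = 0.1020 ≈ 0.102.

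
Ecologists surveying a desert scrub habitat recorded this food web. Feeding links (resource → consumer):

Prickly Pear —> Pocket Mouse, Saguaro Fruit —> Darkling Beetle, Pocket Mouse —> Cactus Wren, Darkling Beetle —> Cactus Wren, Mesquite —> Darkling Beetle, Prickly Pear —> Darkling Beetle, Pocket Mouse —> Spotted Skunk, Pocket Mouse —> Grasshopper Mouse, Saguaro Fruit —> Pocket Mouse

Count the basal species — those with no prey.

Basal species (no prey listed): Mesquite, Prickly Pear, Saguaro Fruit.
Count: 3.

3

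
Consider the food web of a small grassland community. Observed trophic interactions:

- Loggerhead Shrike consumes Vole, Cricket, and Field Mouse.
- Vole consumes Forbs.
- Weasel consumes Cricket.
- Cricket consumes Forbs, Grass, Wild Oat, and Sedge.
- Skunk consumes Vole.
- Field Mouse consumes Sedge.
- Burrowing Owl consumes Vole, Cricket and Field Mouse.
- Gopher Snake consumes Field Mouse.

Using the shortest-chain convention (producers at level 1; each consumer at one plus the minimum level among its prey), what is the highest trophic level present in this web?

Producers (level 1): Grass, Forbs, Sedge, Wild Oat.
Following each consumer down to its lowest-level prey: Grass → Cricket → Loggerhead Shrike (levels 1 through 3).
All prey of Loggerhead Shrike (Cricket 2, Field Mouse 2, Vole 2) are at level 2 or above, so Loggerhead Shrike is at level 1 + 2 = 3.
Every consumer has at least one prey at level 2 or below, so none exceeds level 3.

3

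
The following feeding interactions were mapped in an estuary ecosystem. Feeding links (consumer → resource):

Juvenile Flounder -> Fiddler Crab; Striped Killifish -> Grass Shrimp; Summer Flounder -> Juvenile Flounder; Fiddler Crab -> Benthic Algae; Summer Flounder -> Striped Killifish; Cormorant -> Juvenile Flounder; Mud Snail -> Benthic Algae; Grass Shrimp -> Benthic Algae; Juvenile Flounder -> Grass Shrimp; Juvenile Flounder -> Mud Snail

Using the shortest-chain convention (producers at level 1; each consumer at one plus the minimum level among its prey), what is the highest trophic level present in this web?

4

Producers (level 1): Benthic Algae.
Following each consumer down to its lowest-level prey: Benthic Algae → Fiddler Crab → Juvenile Flounder → Cormorant (levels 1 through 4).
All prey of Cormorant (Juvenile Flounder 3) are at level 3 or above, so Cormorant is at level 1 + 3 = 4.
Every consumer has at least one prey at level 3 or below, so none exceeds level 4.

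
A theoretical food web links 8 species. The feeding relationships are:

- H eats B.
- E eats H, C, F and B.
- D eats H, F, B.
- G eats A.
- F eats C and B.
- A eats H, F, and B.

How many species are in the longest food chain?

One longest chain: B → F → A → G.
It has 4 species and 3 links.

4 species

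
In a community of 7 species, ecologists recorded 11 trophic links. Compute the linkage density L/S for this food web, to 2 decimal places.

L/S = 1.57

There are L = 11 links among S = 7 species.
L/S = 11/7 = 1.5714 ≈ 1.57.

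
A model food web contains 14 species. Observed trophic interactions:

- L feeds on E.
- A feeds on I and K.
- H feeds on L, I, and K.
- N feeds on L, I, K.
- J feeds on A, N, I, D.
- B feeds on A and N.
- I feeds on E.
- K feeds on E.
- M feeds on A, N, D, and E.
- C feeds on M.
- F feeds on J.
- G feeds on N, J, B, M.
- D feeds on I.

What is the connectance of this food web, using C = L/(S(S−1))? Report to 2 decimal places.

C = 0.15

The web has S = 14 species and L = 28 feeding links.
C = L / (S(S−1)) = 28 / 182 = 0.1538 ≈ 0.15.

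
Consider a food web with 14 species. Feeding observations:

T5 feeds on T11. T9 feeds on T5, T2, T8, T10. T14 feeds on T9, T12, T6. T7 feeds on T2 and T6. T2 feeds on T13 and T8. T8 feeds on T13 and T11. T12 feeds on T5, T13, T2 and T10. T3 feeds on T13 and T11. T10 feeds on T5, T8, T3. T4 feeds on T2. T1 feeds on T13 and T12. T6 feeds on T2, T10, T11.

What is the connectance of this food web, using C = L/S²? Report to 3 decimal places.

C = 0.148

The web has S = 14 species and L = 29 feeding links.
C = L / S² = 29 / 196 = 0.1480 ≈ 0.148.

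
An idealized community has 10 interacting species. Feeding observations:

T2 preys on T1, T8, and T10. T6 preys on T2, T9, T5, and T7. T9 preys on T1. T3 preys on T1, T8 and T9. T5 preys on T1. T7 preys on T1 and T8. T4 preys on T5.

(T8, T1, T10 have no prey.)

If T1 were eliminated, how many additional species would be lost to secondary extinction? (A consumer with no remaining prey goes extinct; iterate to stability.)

3

Remove T1.
Round 1: T9 (all prey gone), T5 (all prey gone) → extinct.
Round 2: T4 (all prey gone) → extinct.
No further losses. Total secondary extinctions: 3.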